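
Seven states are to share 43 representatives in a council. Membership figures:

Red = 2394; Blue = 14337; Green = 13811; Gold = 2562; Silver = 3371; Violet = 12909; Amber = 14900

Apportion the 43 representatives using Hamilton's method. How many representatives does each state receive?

The standard divisor is 64284/43 ≈ 1494.977.
Standard quotas: Red 1.6014, Blue 9.5901, Green 9.2383, Gold 1.7137, Silver 2.2549, Violet 8.6349, Amber 9.9667.
Lower quotas: Red 1, Blue 9, Green 9, Gold 1, Silver 2, Violet 8, Amber 9 (sum 39, leaving 4 seats).
Remainders in descending order: Amber 0.9667, Gold 0.7137, Violet 0.6349, Red 0.6014, Blue 0.5901, Silver 0.2549, Green 0.2383.
Largest remainders: Amber, Gold, Violet, Red receive the extra seats.

Red 2, Blue 9, Green 9, Gold 2, Silver 2, Violet 9, Amber 10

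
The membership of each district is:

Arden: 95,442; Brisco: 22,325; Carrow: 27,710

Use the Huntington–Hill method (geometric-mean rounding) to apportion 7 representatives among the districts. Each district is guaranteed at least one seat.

With divisor 20468: modified quotas Arden 4.663, Brisco 1.091, Carrow 1.354.
Geometric-mean thresholds: Arden √(4·5)=4.472, Brisco √(1·2)=1.414, Carrow √(1·2)=1.414.
Each quota rounded against its threshold gives Arden 5, Brisco 1, Carrow 1 (total 7).

Arden 5, Brisco 1, Carrow 1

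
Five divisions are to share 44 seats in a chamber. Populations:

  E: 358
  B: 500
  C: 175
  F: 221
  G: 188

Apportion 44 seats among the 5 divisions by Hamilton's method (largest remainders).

Total 1442; standard divisor 1442/44 ≈ 32.773.
Standard quotas: E 10.924, B 15.257, C 5.340, F 6.743, G 5.736.
Lower quotas: E 10, B 15, C 5, F 6, G 5 (sum 41, leaving 3 seats).
Remainders in descending order: E 0.924, F 0.743, G 0.736, C 0.340, B 0.257.
The surplus seats go to E, F, G.

E=11, B=15, C=5, F=7, G=6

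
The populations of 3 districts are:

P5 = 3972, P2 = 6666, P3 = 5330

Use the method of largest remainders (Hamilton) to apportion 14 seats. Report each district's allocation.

P5 3, P2 6, P3 5

Total 15968; standard divisor 15968/14 ≈ 1140.571.
Standard quotas: P5 3.4825, P2 5.8444, P3 4.6731.
Lower quotas: P5 3, P2 5, P3 4 (sum 12, leaving 2 seats).
Remainders in descending order: P2 0.8444, P3 0.6731, P5 0.4825.
The surplus seats go to P2, P3.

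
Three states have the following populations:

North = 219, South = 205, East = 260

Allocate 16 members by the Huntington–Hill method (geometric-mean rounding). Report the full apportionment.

North=5, South=5, East=6

With divisor 43: modified quotas North 5.093, South 4.767, East 6.047.
Geometric-mean thresholds: North √(5·6)=5.477, South √(4·5)=4.472, East √(6·7)=6.481.
Each quota rounded against its threshold gives North 5, South 5, East 6 (total 16).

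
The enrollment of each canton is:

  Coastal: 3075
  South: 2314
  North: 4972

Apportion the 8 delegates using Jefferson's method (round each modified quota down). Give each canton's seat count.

Standard divisor 10361/8 ≈ 1295.125; standard quotas: Coastal 2.374, South 1.787, North 3.839.
Rounding down gives 2, 1, 3 = 6 seats, so the divisor must be adjusted.
With modified divisor 1100: modified quotas Coastal 2.795, South 2.104, North 4.520.
Rounding down: Coastal 2, South 2, North 4 (total 8).

Coastal 2, South 2, North 4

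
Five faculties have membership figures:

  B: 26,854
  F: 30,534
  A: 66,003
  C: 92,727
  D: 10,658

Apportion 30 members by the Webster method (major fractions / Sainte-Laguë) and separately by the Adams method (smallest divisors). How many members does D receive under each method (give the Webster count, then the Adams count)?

1 and 2

Webster: B 4, F 4, A 9, C 12, D 1.
Adams: B 4, F 4, A 8, C 12, D 2.
D gets 1 under Webster and 2 under Adams.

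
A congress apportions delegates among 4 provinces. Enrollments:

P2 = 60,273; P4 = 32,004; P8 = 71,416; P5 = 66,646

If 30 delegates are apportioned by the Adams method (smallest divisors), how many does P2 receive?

Standard divisor 230339/30 ≈ 7677.967; standard quotas: P2 7.850, P4 4.168, P8 9.301, P5 8.680.
Rounding up gives 8, 5, 10, 9 = 32 seats, so the divisor must be adjusted.
With modified divisor 8200: modified quotas P2 7.350, P4 3.903, P8 8.709, P5 8.128.
Rounding up: P2 8, P4 4, P8 9, P5 9 (total 30).
P2 receives 8.

8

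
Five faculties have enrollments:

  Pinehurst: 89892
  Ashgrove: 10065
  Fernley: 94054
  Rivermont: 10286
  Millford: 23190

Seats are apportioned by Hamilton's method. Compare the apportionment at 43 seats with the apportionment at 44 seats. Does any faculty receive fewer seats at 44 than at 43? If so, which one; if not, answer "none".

none

At 43 seats: Pinehurst 17, Ashgrove 2, Fernley 18, Rivermont 2, Millford 4.
At 44 seats: Pinehurst 17, Ashgrove 2, Fernley 18, Rivermont 2, Millford 5.
No faculty's allocation decreased.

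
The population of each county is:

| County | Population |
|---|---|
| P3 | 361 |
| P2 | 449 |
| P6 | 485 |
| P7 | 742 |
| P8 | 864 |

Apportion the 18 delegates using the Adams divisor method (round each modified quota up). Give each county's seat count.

P3: 2; P2: 3; P6: 3; P7: 5; P8: 5

Standard divisor 2901/18 ≈ 161.167; standard quotas: P3 2.240, P2 2.786, P6 3.009, P7 4.604, P8 5.361.
Rounding up gives 3, 3, 4, 5, 6 = 21 seats, so the divisor must be adjusted.
With modified divisor 183: modified quotas P3 1.973, P2 2.454, P6 2.650, P7 4.055, P8 4.721.
Rounding up: P3 2, P2 3, P6 3, P7 5, P8 5 (total 18).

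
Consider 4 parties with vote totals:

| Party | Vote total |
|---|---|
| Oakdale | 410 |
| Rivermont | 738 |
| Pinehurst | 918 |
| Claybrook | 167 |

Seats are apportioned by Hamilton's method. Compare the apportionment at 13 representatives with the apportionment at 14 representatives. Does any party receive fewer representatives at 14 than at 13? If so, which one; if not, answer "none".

Oakdale

At 13 seats: Oakdale 3, Rivermont 4, Pinehurst 5, Claybrook 1.
At 14 seats: Oakdale 2, Rivermont 5, Pinehurst 6, Claybrook 1.
Oakdale drops from 3 to 2.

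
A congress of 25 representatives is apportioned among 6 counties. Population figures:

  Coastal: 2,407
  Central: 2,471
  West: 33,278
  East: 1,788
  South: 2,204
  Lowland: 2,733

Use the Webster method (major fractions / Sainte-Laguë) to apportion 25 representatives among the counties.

Standard divisor 44881/25 ≈ 1795.24; standard quotas: Coastal 1.341, Central 1.376, West 18.537, East 0.996, South 1.228, Lowland 1.522.
Rounding to the nearest integer gives Coastal 1, Central 1, West 19, East 1, South 1, Lowland 2 — total 25, matching the house size, so no adjustment is needed.

Coastal 1, Central 1, West 19, East 1, South 1, Lowland 2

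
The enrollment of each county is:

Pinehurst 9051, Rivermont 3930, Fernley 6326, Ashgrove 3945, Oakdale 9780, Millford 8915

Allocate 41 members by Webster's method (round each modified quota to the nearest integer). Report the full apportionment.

Pinehurst 9; Rivermont 4; Fernley 6; Ashgrove 4; Oakdale 9; Millford 9

Standard divisor 41947/41 ≈ 1023.098; standard quotas: Pinehurst 8.847, Rivermont 3.841, Fernley 6.183, Ashgrove 3.856, Oakdale 9.559, Millford 8.714.
Rounding to the nearest integer gives 9, 4, 6, 4, 10, 9 = 42 seats, so the divisor must be adjusted.
With modified divisor 1040: modified quotas Pinehurst 8.703, Rivermont 3.779, Fernley 6.083, Ashgrove 3.793, Oakdale 9.404, Millford 8.572.
Rounding to the nearest integer: Pinehurst 9, Rivermont 4, Fernley 6, Ashgrove 4, Oakdale 9, Millford 9 (total 41).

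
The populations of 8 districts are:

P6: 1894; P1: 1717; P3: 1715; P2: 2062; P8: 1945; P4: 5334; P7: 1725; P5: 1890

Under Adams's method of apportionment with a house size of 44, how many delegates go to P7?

Standard divisor 18282/44 ≈ 415.5; standard quotas: P6 4.558, P1 4.132, P3 4.128, P2 4.963, P8 4.681, P4 12.838, P7 4.152, P5 4.549.
Rounding up gives 5, 5, 5, 5, 5, 13, 5, 5 = 48 seats, so the divisor must be adjusted.
With modified divisor 460: modified quotas P6 4.117, P1 3.733, P3 3.728, P2 4.483, P8 4.228, P4 11.596, P7 3.750, P5 4.109.
Rounding up: P6 5, P1 4, P3 4, P2 5, P8 5, P4 12, P7 4, P5 5 (total 44).
P7 receives 4.

4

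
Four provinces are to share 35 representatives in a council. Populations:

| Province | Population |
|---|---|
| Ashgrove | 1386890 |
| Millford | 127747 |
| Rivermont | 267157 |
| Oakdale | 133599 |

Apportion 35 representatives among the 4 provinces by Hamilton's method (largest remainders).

Total 1915393; standard divisor 1915393/35 ≈ 54725.514.
Standard quotas: Ashgrove 25.3427, Millford 2.3343, Rivermont 4.8818, Oakdale 2.4413.
Lower quotas: Ashgrove 25, Millford 2, Rivermont 4, Oakdale 2 (sum 33, leaving 2 seats).
Remainders in descending order: Rivermont 0.8818, Oakdale 0.4413, Ashgrove 0.3427, Millford 0.3343.
The surplus seats go to Rivermont, Oakdale.

Ashgrove 25, Millford 2, Rivermont 5, Oakdale 3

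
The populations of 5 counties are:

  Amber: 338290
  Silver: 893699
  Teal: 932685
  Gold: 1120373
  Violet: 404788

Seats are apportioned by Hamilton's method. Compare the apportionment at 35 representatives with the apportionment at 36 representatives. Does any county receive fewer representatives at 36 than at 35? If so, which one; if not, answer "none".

none

At 35 seats: Amber 3, Silver 8, Teal 9, Gold 11, Violet 4.
At 36 seats: Amber 3, Silver 9, Teal 9, Gold 11, Violet 4.
No county's allocation decreased.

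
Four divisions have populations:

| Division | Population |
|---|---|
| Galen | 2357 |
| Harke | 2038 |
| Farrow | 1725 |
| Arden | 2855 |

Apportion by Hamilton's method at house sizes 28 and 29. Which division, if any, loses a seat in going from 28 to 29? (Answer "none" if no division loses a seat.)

Farrow

At 28 seats: Galen 7, Harke 6, Farrow 6, Arden 9.
At 29 seats: Galen 8, Harke 7, Farrow 5, Arden 9.
Farrow drops from 6 to 5.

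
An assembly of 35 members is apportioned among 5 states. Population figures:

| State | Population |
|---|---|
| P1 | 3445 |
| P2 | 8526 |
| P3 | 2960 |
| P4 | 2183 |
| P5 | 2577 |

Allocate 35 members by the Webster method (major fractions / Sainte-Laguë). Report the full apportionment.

P1=6; P2=15; P3=5; P4=4; P5=5

Standard divisor 19691/35 ≈ 562.6; standard quotas: P1 6.123, P2 15.155, P3 5.261, P4 3.880, P5 4.581.
Rounding to the nearest integer gives P1 6, P2 15, P3 5, P4 4, P5 5 — total 35, matching the house size, so no adjustment is needed.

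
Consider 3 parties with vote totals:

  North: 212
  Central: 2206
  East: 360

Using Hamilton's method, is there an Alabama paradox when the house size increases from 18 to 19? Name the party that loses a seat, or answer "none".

North

At 18 seats: North 2, Central 14, East 2.
At 19 seats: North 1, Central 15, East 3.
North drops from 2 to 1.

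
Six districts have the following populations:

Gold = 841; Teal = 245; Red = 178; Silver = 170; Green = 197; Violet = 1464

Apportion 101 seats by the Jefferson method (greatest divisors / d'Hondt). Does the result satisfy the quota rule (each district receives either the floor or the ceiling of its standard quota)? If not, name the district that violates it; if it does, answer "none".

Standard quotas: Gold 27.445, Teal 7.995, Red 5.809, Silver 5.548, Green 6.429, Violet 47.775.
Jefferson allocation: Gold 28, Teal 8, Red 5, Silver 5, Green 6, Violet 49.
Violet has quota 47.775 (lower 47, upper 48) but receives 49 — outside the quota interval.

Violet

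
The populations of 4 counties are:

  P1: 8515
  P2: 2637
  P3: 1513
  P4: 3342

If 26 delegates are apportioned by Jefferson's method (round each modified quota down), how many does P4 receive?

5

Standard divisor 16007/26 ≈ 615.654; standard quotas: P1 13.831, P2 4.283, P3 2.458, P4 5.428.
Rounding down gives 13, 4, 2, 5 = 24 seats, so the divisor must be adjusted.
With modified divisor 560: modified quotas P1 15.205, P2 4.709, P3 2.702, P4 5.968.
Rounding down: P1 15, P2 4, P3 2, P4 5 (total 26).
P4 receives 5.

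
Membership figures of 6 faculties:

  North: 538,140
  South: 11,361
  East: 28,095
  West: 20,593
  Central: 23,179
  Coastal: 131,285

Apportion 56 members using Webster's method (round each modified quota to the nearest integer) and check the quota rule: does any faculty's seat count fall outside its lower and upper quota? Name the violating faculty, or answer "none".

North

Standard quotas: North 40.039, South 0.845, East 2.090, West 1.532, Central 1.725, Coastal 9.768.
Webster allocation: North 39, South 1, East 2, West 2, Central 2, Coastal 10.
North has quota 40.039 (lower 40, upper 41) but receives 39 — outside the quota interval.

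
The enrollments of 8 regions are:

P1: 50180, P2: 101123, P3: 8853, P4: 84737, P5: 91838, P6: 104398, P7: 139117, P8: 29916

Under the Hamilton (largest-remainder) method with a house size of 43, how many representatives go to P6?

The standard divisor is 610162/43 ≈ 14189.814.
Standard quotas: P1 3.5363, P2 7.1265, P3 0.6239, P4 5.9717, P5 6.4721, P6 7.3572, P7 9.8040, P8 2.1083.
Lower quotas: P1 3, P2 7, P3 0, P4 5, P5 6, P6 7, P7 9, P8 2 (sum 39, leaving 4 seats).
Remainders in descending order: P4 0.9717, P7 0.8040, P3 0.6239, P1 0.5363, P5 0.4721, P6 0.3572, P2 0.1265, P8 0.1083.
Largest remainders: P4, P7, P3, P1 receive the extra seats.
P6 receives 7.

7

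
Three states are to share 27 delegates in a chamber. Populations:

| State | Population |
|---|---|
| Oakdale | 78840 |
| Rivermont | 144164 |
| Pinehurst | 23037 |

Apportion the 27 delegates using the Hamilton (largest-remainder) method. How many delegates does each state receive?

Oakdale: 9, Rivermont: 16, Pinehurst: 2

The standard divisor is 246041/27 ≈ 9112.63.
Standard quotas: Oakdale 8.6517, Rivermont 15.8202, Pinehurst 2.5280.
Lower quotas: Oakdale 8, Rivermont 15, Pinehurst 2 (sum 25, leaving 2 seats).
Remainders in descending order: Rivermont 0.8202, Oakdale 0.6517, Pinehurst 0.5280.
Largest remainders: Rivermont, Oakdale receive the extra seats.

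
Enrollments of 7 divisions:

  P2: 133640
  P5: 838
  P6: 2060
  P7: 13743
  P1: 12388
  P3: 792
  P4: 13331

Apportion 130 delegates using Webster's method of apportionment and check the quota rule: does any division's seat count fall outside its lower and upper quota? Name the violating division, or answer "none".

P2

Standard quotas: P2 98.269, P5 0.616, P6 1.515, P7 10.106, P1 9.109, P3 0.582, P4 9.803.
Webster allocation: P2 97, P5 1, P6 2, P7 10, P1 9, P3 1, P4 10.
P2 has quota 98.269 (lower 98, upper 99) but receives 97 — outside the quota interval.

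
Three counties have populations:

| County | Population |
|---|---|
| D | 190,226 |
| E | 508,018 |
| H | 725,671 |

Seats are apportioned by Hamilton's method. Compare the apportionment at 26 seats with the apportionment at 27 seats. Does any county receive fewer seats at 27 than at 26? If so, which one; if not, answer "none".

At 26 seats: D 4, E 9, H 13.
At 27 seats: D 3, E 10, H 14.
D drops from 4 to 3.

D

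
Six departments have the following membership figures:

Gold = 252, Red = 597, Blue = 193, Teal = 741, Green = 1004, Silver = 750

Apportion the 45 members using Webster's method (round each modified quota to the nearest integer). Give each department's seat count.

Standard divisor 3537/45 ≈ 78.6; standard quotas: Gold 3.206, Red 7.595, Blue 2.455, Teal 9.427, Green 12.774, Silver 9.542.
Rounding to the nearest integer gives Gold 3, Red 8, Blue 2, Teal 9, Green 13, Silver 10 — total 45, matching the house size, so no adjustment is needed.

Gold=3, Red=8, Blue=2, Teal=9, Green=13, Silver=10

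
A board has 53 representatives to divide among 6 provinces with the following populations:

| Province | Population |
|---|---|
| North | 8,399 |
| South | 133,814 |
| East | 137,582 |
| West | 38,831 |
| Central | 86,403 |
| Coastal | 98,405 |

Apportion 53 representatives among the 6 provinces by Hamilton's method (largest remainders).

North 1; South 14; East 15; West 4; Central 9; Coastal 10

The standard divisor is 503434/53 ≈ 9498.755.
Standard quotas: North 0.8842, South 14.0875, East 14.4842, West 4.0880, Central 9.0962, Coastal 10.3598.
Lower quotas: North 0, South 14, East 14, West 4, Central 9, Coastal 10 (sum 51, leaving 2 seats).
Remainders in descending order: North 0.8842, East 0.4842, Coastal 0.3598, Central 0.0962, West 0.0880, South 0.0875.
The surplus seats go to North, East.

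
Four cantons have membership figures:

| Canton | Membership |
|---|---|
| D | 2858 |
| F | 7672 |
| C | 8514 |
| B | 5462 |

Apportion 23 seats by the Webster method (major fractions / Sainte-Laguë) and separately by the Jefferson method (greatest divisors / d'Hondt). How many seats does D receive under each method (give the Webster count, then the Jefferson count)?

3 and 2

Webster: D 3, F 7, C 8, B 5.
Jefferson: D 2, F 8, C 8, B 5.
D gets 3 under Webster and 2 under Jefferson.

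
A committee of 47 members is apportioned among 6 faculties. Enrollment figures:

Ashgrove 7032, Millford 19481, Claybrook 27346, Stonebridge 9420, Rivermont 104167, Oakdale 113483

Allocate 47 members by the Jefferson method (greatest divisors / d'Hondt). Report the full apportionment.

Standard divisor 280929/47 ≈ 5977.213; standard quotas: Ashgrove 1.176, Millford 3.259, Claybrook 4.575, Stonebridge 1.576, Rivermont 17.427, Oakdale 18.986.
Rounding down gives 1, 3, 4, 1, 17, 18 = 44 seats, so the divisor must be adjusted.
With modified divisor 5600: modified quotas Ashgrove 1.256, Millford 3.479, Claybrook 4.883, Stonebridge 1.682, Rivermont 18.601, Oakdale 20.265.
Rounding down: Ashgrove 1, Millford 3, Claybrook 4, Stonebridge 1, Rivermont 18, Oakdale 20 (total 47).

Ashgrove=1, Millford=3, Claybrook=4, Stonebridge=1, Rivermont=18, Oakdale=20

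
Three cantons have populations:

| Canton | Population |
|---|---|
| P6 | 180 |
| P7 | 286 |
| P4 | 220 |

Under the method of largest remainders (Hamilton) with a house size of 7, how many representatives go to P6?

Standard divisor: 686 ÷ 7 = 98.
Standard quotas: P6 1.837, P7 2.918, P4 2.245.
Lower quotas: P6 1, P7 2, P4 2 (sum 5, leaving 2 seats).
Remainders in descending order: P7 0.918, P6 0.837, P4 0.245.
The surplus seats go to P7, P6.
P6 receives 2.

2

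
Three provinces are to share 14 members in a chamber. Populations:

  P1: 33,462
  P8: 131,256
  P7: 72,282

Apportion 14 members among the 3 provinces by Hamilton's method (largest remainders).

Total 237000; standard divisor 237000/14 ≈ 16928.571.
Standard quotas: P1 1.9767, P8 7.7535, P7 4.2698.
Lower quotas: P1 1, P8 7, P7 4 (sum 12, leaving 2 seats).
Remainders in descending order: P1 0.9767, P8 0.7535, P7 0.2698.
The surplus seats go to P1, P8.

P1 2; P8 8; P7 4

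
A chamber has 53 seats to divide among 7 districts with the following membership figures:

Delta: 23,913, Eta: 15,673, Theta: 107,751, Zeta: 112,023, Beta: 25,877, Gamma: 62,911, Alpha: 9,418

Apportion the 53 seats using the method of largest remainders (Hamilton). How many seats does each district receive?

The standard divisor is 357566/53 ≈ 6746.528.
Standard quotas: Delta 3.5445, Eta 2.3231, Theta 15.9713, Zeta 16.6045, Beta 3.8356, Gamma 9.3249, Alpha 1.3960.
Lower quotas: Delta 3, Eta 2, Theta 15, Zeta 16, Beta 3, Gamma 9, Alpha 1 (sum 49, leaving 4 seats).
Remainders in descending order: Theta 0.9713, Beta 0.8356, Zeta 0.6045, Delta 0.5445, Alpha 0.3960, Gamma 0.3249, Eta 0.3231.
Largest remainders: Theta, Beta, Zeta, Delta receive the extra seats.

Delta 4; Eta 2; Theta 16; Zeta 17; Beta 4; Gamma 9; Alpha 1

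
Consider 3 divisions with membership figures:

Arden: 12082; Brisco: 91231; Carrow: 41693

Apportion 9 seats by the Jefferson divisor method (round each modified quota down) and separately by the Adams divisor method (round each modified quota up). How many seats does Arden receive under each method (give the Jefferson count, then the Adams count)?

0 and 1

Jefferson: Arden 0, Brisco 6, Carrow 3.
Adams: Arden 1, Brisco 5, Carrow 3.
Arden gets 0 under Jefferson and 1 under Adams.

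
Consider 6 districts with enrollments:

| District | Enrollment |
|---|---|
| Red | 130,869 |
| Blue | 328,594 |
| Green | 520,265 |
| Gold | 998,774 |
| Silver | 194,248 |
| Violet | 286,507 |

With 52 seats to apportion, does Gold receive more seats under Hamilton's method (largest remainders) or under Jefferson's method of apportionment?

Jefferson

Hamilton: Red 3, Blue 7, Green 11, Gold 21, Silver 4, Violet 6.
Jefferson: Red 2, Blue 7, Green 11, Gold 22, Silver 4, Violet 6.
Gold gets 21 under Hamilton and 22 under Jefferson.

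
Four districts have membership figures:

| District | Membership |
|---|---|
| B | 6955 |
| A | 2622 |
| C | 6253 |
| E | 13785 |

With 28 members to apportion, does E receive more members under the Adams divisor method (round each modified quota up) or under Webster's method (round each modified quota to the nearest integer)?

Webster

Adams: B 7, A 3, C 6, E 12.
Webster: B 7, A 2, C 6, E 13.
E gets 12 under Adams and 13 under Webster.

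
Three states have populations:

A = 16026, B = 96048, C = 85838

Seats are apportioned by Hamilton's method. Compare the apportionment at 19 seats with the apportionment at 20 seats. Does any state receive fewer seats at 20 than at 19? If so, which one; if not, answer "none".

At 19 seats: A 2, B 9, C 8.
At 20 seats: A 1, B 10, C 9.
A drops from 2 to 1.

A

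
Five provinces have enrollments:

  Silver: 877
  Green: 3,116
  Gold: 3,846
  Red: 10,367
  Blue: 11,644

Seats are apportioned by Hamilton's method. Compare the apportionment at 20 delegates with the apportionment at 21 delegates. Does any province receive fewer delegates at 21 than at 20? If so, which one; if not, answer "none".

At 20 seats: Silver 1, Green 2, Gold 2, Red 7, Blue 8.
At 21 seats: Silver 1, Green 2, Gold 3, Red 7, Blue 8.
No province's allocation decreased.

none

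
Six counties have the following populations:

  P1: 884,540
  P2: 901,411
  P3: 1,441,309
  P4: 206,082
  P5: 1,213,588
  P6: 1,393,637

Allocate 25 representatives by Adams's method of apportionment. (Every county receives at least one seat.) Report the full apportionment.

Standard divisor 6040567/25 ≈ 241622.68; standard quotas: P1 3.661, P2 3.731, P3 5.965, P4 0.853, P5 5.023, P6 5.768.
Rounding up gives 4, 4, 6, 1, 6, 6 = 27 seats, so the divisor must be adjusted.
With modified divisor 283500: modified quotas P1 3.120, P2 3.180, P3 5.084, P4 0.727, P5 4.281, P6 4.916.
Rounding up: P1 4, P2 4, P3 6, P4 1, P5 5, P6 5 (total 25).

P1: 4, P2: 4, P3: 6, P4: 1, P5: 5, P6: 5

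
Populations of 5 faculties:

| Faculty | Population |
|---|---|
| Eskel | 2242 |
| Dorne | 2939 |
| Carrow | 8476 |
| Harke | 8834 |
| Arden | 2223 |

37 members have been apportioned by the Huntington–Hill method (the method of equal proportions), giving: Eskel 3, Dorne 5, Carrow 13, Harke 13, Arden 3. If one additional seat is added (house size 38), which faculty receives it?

Harke

Priority for the next seat is population ÷ (√(s·(s+1))).
Priorities: Eskel 647.210, Dorne 536.586, Carrow 628.283, Harke 654.820, Arden 641.725.
Highest priority: Harke.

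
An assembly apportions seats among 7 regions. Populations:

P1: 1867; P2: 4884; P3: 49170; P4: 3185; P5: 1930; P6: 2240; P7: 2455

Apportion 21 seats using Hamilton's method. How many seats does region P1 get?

0

The standard divisor is 65731/21 ≈ 3130.048.
Standard quotas: P1 0.5965, P2 1.5604, P3 15.7090, P4 1.0176, P5 0.6166, P6 0.7156, P7 0.7843.
Lower quotas: P1 0, P2 1, P3 15, P4 1, P5 0, P6 0, P7 0 (sum 17, leaving 4 seats).
Remainders in descending order: P7 0.7843, P6 0.7156, P3 0.7090, P5 0.6166, P1 0.5965, P2 0.5604, P4 0.0176.
Largest remainders: P7, P6, P3, P5 receive the extra seats.
P1 receives 0.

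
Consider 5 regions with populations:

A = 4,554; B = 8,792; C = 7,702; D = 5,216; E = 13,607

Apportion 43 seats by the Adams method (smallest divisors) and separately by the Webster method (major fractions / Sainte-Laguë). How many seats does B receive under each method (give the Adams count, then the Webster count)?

10 and 9

Adams: A 5, B 10, C 8, D 6, E 14.
Webster: A 5, B 9, C 8, D 6, E 15.
B gets 10 under Adams and 9 under Webster.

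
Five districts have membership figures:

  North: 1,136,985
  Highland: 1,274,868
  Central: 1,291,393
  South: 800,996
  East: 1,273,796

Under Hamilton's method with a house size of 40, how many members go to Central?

9

Standard divisor: 5778038 ÷ 40 ≈ 144450.95.
Standard quotas: North 7.8711, Highland 8.8256, Central 8.9400, South 5.5451, East 8.8182.
Lower quotas: North 7, Highland 8, Central 8, South 5, East 8 (sum 36, leaving 4 seats).
Remainders in descending order: Central 0.9400, North 0.8711, Highland 0.8256, East 0.8182, South 0.5451.
Largest remainders: Central, North, Highland, East receive the extra seats.
Central receives 9.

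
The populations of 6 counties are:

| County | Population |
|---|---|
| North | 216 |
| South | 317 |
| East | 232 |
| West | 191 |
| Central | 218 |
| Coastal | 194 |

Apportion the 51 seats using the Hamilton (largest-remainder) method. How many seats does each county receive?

North: 8, South: 12, East: 9, West: 7, Central: 8, Coastal: 7

Standard divisor: 1368 ÷ 51 ≈ 26.824.
Standard quotas: North 8.053, South 11.818, East 8.649, West 7.121, Central 8.127, Coastal 7.232.
Lower quotas: North 8, South 11, East 8, West 7, Central 8, Coastal 7 (sum 49, leaving 2 seats).
Remainders in descending order: South 0.818, East 0.649, Coastal 0.232, Central 0.127, West 0.121, North 0.053.
The surplus seats go to South, East.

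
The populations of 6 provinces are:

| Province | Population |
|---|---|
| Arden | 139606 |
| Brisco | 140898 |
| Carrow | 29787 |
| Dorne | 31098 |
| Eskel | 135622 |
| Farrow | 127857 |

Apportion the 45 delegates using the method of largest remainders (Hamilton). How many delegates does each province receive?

Total 604868; standard divisor 604868/45 ≈ 13441.511.
Standard quotas: Arden 10.3862, Brisco 10.4823, Carrow 2.2160, Dorne 2.3136, Eskel 10.0898, Farrow 9.5121.
Lower quotas: Arden 10, Brisco 10, Carrow 2, Dorne 2, Eskel 10, Farrow 9 (sum 43, leaving 2 seats).
Remainders in descending order: Farrow 0.5121, Brisco 0.4823, Arden 0.3862, Dorne 0.3136, Carrow 0.2160, Eskel 0.0898.
The surplus seats go to Farrow, Brisco.

Arden 10; Brisco 11; Carrow 2; Dorne 2; Eskel 10; Farrow 10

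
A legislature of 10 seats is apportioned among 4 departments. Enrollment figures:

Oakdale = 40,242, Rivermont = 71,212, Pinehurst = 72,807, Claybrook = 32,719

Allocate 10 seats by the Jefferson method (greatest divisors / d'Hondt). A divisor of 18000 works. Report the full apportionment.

With modified divisor 18000: modified quotas Oakdale 2.236, Rivermont 3.956, Pinehurst 4.045, Claybrook 1.818.
Rounding down: Oakdale 2, Rivermont 3, Pinehurst 4, Claybrook 1 (total 10).

Oakdale 2, Rivermont 3, Pinehurst 4, Claybrook 1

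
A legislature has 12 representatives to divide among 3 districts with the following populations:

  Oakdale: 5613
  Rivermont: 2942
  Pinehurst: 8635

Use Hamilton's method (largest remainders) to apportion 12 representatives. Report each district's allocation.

The standard divisor is 17190/12 ≈ 1432.5.
Standard quotas: Oakdale 3.9183, Rivermont 2.0538, Pinehurst 6.0279.
Lower quotas: Oakdale 3, Rivermont 2, Pinehurst 6 (sum 11, leaving 1 seat).
Remainders in descending order: Oakdale 0.9183, Rivermont 0.0538, Pinehurst 0.0279.
Largest remainder: Oakdale receives the extra seat.

Oakdale=4, Rivermont=2, Pinehurst=6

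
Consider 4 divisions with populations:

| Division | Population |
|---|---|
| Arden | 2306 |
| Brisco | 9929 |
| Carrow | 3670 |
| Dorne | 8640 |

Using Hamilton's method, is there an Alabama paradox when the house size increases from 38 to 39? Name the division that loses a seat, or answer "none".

Arden

At 38 seats: Arden 4, Brisco 15, Carrow 6, Dorne 13.
At 39 seats: Arden 3, Brisco 16, Carrow 6, Dorne 14.
Arden drops from 4 to 3.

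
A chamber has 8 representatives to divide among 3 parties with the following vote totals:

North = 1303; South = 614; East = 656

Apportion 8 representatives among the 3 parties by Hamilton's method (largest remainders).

Standard divisor: 2573 ÷ 8 ≈ 321.625.
Standard quotas: North 4.051, South 1.909, East 2.040.
Lower quotas: North 4, South 1, East 2 (sum 7, leaving 1 seat).
Remainders in descending order: South 0.909, North 0.051, East 0.040.
The surplus seat goes to South.

North: 4, South: 2, East: 2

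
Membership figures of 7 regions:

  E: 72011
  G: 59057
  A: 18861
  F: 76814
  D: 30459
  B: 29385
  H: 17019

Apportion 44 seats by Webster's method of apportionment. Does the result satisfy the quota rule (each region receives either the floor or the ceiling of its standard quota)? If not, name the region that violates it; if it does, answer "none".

none

Standard quotas: E 10.436, G 8.559, A 2.733, F 11.132, D 4.414, B 4.259, H 2.466.
Webster allocation: E 11, G 9, A 3, F 11, D 4, B 4, H 2.
Every allocation lies between the lower and upper quota.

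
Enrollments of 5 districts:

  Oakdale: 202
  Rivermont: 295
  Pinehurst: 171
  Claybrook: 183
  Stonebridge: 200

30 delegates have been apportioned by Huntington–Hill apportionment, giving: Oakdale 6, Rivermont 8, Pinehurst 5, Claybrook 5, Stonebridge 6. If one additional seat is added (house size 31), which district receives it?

Rivermont

Priority for the next seat is population ÷ (√(s·(s+1))).
Priorities: Oakdale 31.169, Rivermont 34.766, Pinehurst 31.220, Claybrook 33.411, Stonebridge 30.861.
Highest priority: Rivermont.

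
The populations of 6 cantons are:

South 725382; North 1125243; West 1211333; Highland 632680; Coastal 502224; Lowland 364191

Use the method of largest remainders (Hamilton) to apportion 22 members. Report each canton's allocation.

South 4, North 5, West 6, Highland 3, Coastal 2, Lowland 2

Standard divisor: 4561053 ÷ 22 ≈ 207320.591.
Standard quotas: South 3.4988, North 5.4276, West 5.8428, Highland 3.0517, Coastal 2.4225, Lowland 1.7567.
Lower quotas: South 3, North 5, West 5, Highland 3, Coastal 2, Lowland 1 (sum 19, leaving 3 seats).
Remainders in descending order: West 0.8428, Lowland 0.7567, South 0.4988, North 0.4276, Coastal 0.4225, Highland 0.0517.
Largest remainders: West, Lowland, South receive the extra seats.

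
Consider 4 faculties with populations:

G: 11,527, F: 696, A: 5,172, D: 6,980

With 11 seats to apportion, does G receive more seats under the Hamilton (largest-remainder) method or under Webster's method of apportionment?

Webster

Hamilton: G 5, F 0, A 3, D 3.
Webster: G 6, F 0, A 2, D 3.
G gets 5 under Hamilton and 6 under Webster.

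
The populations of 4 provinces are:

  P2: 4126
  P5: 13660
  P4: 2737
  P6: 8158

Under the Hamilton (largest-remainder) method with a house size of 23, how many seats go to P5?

11

The standard divisor is 28681/23 = 1247.
Standard quotas: P2 3.3087, P5 10.9543, P4 2.1949, P6 6.5421.
Lower quotas: P2 3, P5 10, P4 2, P6 6 (sum 21, leaving 2 seats).
Remainders in descending order: P5 0.9543, P6 0.5421, P2 0.3087, P4 0.1949.
Largest remainders: P5, P6 receive the extra seats.
P5 receives 11.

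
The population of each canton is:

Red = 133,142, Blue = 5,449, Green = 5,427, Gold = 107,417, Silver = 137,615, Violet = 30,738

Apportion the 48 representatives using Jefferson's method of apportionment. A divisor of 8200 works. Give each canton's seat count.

Red 16; Blue 0; Green 0; Gold 13; Silver 16; Violet 3

With modified divisor 8200: modified quotas Red 16.237, Blue 0.665, Green 0.662, Gold 13.100, Silver 16.782, Violet 3.749.
Rounding down: Red 16, Blue 0, Green 0, Gold 13, Silver 16, Violet 3 (total 48).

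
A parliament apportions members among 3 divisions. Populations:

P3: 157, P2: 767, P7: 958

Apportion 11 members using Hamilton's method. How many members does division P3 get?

1

The standard divisor is 1882/11 ≈ 171.091.
Standard quotas: P3 0.918, P2 4.483, P7 5.599.
Lower quotas: P3 0, P2 4, P7 5 (sum 9, leaving 2 seats).
Remainders in descending order: P3 0.918, P7 0.599, P2 0.483.
The surplus seats go to P3, P7.
P3 receives 1.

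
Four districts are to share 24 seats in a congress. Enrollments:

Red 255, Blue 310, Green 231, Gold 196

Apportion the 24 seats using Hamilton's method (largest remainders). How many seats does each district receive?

Red: 6, Blue: 7, Green: 6, Gold: 5

Standard divisor: 992 ÷ 24 ≈ 41.333.
Standard quotas: Red 6.169, Blue 7.500, Green 5.589, Gold 4.742.
Lower quotas: Red 6, Blue 7, Green 5, Gold 4 (sum 22, leaving 2 seats).
Remainders in descending order: Gold 0.742, Green 0.589, Blue 0.500, Red 0.169.
The surplus seats go to Gold, Green.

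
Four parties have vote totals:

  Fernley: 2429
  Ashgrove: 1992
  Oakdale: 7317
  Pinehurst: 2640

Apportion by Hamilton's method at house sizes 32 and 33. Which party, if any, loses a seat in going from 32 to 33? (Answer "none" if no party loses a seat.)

At 32 seats: Fernley 5, Ashgrove 5, Oakdale 16, Pinehurst 6.
At 33 seats: Fernley 6, Ashgrove 4, Oakdale 17, Pinehurst 6.
Ashgrove drops from 5 to 4.

Ashgrove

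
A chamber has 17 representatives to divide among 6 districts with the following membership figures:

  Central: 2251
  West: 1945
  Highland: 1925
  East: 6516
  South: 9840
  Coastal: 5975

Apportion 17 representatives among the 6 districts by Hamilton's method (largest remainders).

Central 1; West 1; Highland 1; East 4; South 6; Coastal 4

The standard divisor is 28452/17 ≈ 1673.647.
Standard quotas: Central 1.3450, West 1.1621, Highland 1.1502, East 3.8933, South 5.8794, Coastal 3.5700.
Lower quotas: Central 1, West 1, Highland 1, East 3, South 5, Coastal 3 (sum 14, leaving 3 seats).
Remainders in descending order: East 0.8933, South 0.8794, Coastal 0.5700, Central 0.3450, West 0.1621, Highland 0.1502.
The surplus seats go to East, South, Coastal.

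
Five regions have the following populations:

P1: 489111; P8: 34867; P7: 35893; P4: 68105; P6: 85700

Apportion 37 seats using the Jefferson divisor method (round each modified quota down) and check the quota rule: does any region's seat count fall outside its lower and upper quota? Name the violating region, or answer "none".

P1

Standard quotas: P1 25.358, P8 1.808, P7 1.861, P4 3.531, P6 4.443.
Jefferson allocation: P1 27, P8 1, P7 2, P4 3, P6 4.
P1 has quota 25.358 (lower 25, upper 26) but receives 27 — outside the quota interval.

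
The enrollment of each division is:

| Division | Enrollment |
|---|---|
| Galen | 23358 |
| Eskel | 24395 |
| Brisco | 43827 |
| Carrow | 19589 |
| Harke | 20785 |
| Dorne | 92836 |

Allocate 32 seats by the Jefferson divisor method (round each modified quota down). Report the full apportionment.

Standard divisor 224790/32 ≈ 7024.688; standard quotas: Galen 3.325, Eskel 3.473, Brisco 6.239, Carrow 2.789, Harke 2.959, Dorne 13.216.
Rounding down gives 3, 3, 6, 2, 2, 13 = 29 seats, so the divisor must be adjusted.
With modified divisor 6400: modified quotas Galen 3.650, Eskel 3.812, Brisco 6.848, Carrow 3.061, Harke 3.248, Dorne 14.506.
Rounding down: Galen 3, Eskel 3, Brisco 6, Carrow 3, Harke 3, Dorne 14 (total 32).

Galen=3, Eskel=3, Brisco=6, Carrow=3, Harke=3, Dorne=14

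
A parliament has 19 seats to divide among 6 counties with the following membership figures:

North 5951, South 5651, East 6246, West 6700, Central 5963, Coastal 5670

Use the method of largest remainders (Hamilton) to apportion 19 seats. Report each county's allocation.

North: 3; South: 3; East: 3; West: 4; Central: 3; Coastal: 3

Standard divisor: 36181 ÷ 19 ≈ 1904.263.
Standard quotas: North 3.1251, South 2.9676, East 3.2800, West 3.5184, Central 3.1314, Coastal 2.9775.
Lower quotas: North 3, South 2, East 3, West 3, Central 3, Coastal 2 (sum 16, leaving 3 seats).
Remainders in descending order: Coastal 0.9775, South 0.9676, West 0.5184, East 0.2800, Central 0.1314, North 0.1251.
Largest remainders: Coastal, South, West receive the extra seats.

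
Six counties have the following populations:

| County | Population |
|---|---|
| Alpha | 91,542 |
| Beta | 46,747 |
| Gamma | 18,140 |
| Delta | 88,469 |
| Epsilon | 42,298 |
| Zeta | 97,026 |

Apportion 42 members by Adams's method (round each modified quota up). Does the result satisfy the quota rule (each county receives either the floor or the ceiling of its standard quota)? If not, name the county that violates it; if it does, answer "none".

Standard quotas: Alpha 10.007, Beta 5.110, Gamma 1.983, Delta 9.671, Epsilon 4.624, Zeta 10.606.
Adams allocation: Alpha 10, Beta 5, Gamma 2, Delta 10, Epsilon 5, Zeta 10.
Every allocation lies between the lower and upper quota.

none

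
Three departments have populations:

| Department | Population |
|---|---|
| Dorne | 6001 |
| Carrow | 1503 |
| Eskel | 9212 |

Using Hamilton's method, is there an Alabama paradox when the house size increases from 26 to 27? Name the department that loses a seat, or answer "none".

At 26 seats: Dorne 9, Carrow 3, Eskel 14.
At 27 seats: Dorne 10, Carrow 2, Eskel 15.
Carrow drops from 3 to 2.

Carrow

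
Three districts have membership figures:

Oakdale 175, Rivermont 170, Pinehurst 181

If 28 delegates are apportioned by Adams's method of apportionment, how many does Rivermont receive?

9

Standard divisor 526/28 ≈ 18.786; standard quotas: Oakdale 9.316, Rivermont 9.049, Pinehurst 9.635.
Rounding up gives 10, 10, 10 = 30 seats, so the divisor must be adjusted.
With modified divisor 20: modified quotas Oakdale 8.750, Rivermont 8.500, Pinehurst 9.050.
Rounding up: Oakdale 9, Rivermont 9, Pinehurst 10 (total 28).
Rivermont receives 9.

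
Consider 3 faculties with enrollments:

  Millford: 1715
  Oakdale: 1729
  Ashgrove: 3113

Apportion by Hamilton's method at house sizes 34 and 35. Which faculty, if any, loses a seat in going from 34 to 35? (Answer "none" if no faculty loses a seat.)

none

At 34 seats: Millford 9, Oakdale 9, Ashgrove 16.
At 35 seats: Millford 9, Oakdale 9, Ashgrove 17.
No faculty's allocation decreased.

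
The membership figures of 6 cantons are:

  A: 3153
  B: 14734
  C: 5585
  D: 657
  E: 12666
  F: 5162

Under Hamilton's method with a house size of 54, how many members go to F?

7

The standard divisor is 41957/54 ≈ 776.981.
Standard quotas: A 4.0580, B 18.9631, C 7.1881, D 0.8456, E 16.3015, F 6.6437.
Lower quotas: A 4, B 18, C 7, D 0, E 16, F 6 (sum 51, leaving 3 seats).
Remainders in descending order: B 0.9631, D 0.8456, F 0.6437, E 0.3015, C 0.1881, A 0.0580.
Largest remainders: B, D, F receive the extra seats.
F receives 7.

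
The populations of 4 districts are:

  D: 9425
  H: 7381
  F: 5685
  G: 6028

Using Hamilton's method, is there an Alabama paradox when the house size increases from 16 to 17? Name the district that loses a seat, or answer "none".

At 16 seats: D 5, H 4, F 3, G 4.
At 17 seats: D 6, H 4, F 3, G 4.
No district's allocation decreased.

none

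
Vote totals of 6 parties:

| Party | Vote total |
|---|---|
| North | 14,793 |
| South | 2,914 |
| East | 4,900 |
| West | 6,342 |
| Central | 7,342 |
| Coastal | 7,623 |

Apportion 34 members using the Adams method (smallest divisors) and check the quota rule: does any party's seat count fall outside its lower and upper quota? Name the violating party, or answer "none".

Standard quotas: North 11.453, South 2.256, East 3.794, West 4.910, Central 5.684, Coastal 5.902.
Adams allocation: North 11, South 2, East 4, West 5, Central 6, Coastal 6.
Every allocation lies between the lower and upper quota.

none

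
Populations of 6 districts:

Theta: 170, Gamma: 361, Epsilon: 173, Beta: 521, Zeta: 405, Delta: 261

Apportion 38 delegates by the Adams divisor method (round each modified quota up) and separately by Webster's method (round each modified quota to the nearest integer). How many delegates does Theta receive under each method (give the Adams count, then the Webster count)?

Adams: Theta 4, Gamma 7, Epsilon 4, Beta 10, Zeta 8, Delta 5.
Webster: Theta 3, Gamma 7, Epsilon 4, Beta 11, Zeta 8, Delta 5.
Theta gets 4 under Adams and 3 under Webster.

4 and 3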